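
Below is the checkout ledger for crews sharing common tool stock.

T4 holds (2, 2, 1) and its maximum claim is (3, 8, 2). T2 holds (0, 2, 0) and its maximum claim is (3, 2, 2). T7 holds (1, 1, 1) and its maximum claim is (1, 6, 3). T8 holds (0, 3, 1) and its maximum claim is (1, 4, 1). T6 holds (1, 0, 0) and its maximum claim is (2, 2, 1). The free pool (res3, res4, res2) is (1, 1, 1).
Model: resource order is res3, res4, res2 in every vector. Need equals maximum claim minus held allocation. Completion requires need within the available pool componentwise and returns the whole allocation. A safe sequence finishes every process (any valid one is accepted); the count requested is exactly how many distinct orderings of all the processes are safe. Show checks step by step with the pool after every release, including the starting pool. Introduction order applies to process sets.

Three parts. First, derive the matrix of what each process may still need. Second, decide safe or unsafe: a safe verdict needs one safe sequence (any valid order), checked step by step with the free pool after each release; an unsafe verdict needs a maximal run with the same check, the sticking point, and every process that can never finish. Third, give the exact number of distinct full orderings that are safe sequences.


(1) Need matrix, components ordered res3, res4, res2:
  T4: (1, 6, 1)
  T2: (3, 0, 2)
  T7: (0, 5, 2)
  T8: (1, 1, 0)
  T6: (1, 2, 1)
(2) UNSAFE — no complete ordering exists.
Key observation: after T8, T6 the pool peaks at (2, 4, 2), and each blocked process is short somewhere: T4 on res4; T2 on res3; T7 on res4.
A maximal execution: T8, T6 — then nothing else fits. Check, step by step:
  pool = (1, 1, 1)
  run T8 (needs (1, 1, 0), free (1, 1, 1)); after release of (0, 3, 1) the pool is (1, 4, 2)
  run T6 (needs (1, 2, 1), free (1, 4, 2)); after release of (1, 0, 0) the pool is (2, 4, 2)
  T4 cannot run: need (1, 6, 1) vs free (2, 4, 2) (insufficient res4)
  T2 cannot run: need (3, 0, 2) vs free (2, 4, 2) (insufficient res3)
  T7 cannot run: need (0, 5, 2) vs free (2, 4, 2) (insufficient res4)
Processes that can never finish: T4, T2 and T7.
(3) Exactly 0 of the possible complete orderings are safe sequences.


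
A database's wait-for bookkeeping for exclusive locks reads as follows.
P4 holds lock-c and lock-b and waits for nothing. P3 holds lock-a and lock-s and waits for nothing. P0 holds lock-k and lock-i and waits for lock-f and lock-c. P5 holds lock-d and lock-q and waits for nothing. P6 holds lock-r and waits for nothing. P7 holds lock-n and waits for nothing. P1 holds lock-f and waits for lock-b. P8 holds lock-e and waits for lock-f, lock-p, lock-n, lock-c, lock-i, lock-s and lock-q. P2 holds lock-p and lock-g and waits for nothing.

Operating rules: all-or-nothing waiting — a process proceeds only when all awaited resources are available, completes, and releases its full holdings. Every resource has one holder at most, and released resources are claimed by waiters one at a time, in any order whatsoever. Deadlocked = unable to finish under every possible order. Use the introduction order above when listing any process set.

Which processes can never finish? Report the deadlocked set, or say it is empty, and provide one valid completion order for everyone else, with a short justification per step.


No process is deadlocked.
Key observation: there is no circular wait here — follow any chain and it reaches a process that is free to run now.
The rest can finish in the order P5, P3, P2, P7, P4, P6, P1, P0, P8.
Check, step by step:
  P5: no waits; runs immediately, freeing lock-d and lock-q
  P3: no waits; runs immediately, freeing lock-a and lock-s
  P2: no waits; runs immediately, freeing lock-p and lock-g
  P7: no waits; runs immediately, freeing lock-n
  P4: no waits; runs immediately, freeing lock-c and lock-b
  P6: no waits; runs immediately, freeing lock-r
  P1: everything it awaited (lock-b) is free; runs, freeing lock-f
  P0: everything it awaited (lock-f and lock-c) is free; runs, freeing lock-k and lock-i
  P8: everything it awaited (lock-f, lock-p, lock-n, lock-c, lock-i, lock-s and lock-q) is free; runs, freeing lock-e


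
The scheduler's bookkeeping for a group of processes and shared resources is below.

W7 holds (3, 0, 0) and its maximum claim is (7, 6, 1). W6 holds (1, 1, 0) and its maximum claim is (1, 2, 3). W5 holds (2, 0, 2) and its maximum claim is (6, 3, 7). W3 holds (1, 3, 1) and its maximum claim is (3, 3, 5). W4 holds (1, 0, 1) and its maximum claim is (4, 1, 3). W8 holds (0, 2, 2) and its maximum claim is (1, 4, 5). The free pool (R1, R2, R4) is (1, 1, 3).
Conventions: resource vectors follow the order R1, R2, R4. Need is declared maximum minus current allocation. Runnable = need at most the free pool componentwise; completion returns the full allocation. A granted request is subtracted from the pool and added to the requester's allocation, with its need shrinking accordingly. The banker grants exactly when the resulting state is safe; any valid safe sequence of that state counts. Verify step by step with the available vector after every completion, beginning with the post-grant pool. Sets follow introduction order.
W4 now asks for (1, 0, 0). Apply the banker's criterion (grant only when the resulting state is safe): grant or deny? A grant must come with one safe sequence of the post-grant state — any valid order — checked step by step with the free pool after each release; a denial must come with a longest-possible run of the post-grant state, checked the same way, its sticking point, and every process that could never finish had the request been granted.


DENY — the pretend-granted state is unsafe.
Key observation: even finishing W6, W8 leaves just (1, 4, 5) free — too little R1 for any of the remaining processes.
On the post-grant state, W6, W8 is a maximal run — nothing extends it. Check, step by step:
  pool = (0, 1, 3)
  W6: need (0, 1, 3) fits (0, 1, 3); releases (1, 1, 0), pool now (1, 2, 3)
  W8: need (1, 2, 3) fits (1, 2, 3); releases (0, 2, 2), pool now (1, 4, 5)
  blocked: W7 wants (4, 6, 1), pool (1, 4, 5) — not enough R1 and R2
  blocked: W5 wants (4, 3, 5), pool (1, 4, 5) — not enough R1
  blocked: W3 wants (2, 0, 4), pool (1, 4, 5) — not enough R1
  blocked: W4 wants (2, 1, 2), pool (1, 4, 5) — not enough R1
Had the request been granted, W7, W5, W3 and W4 could never finish.


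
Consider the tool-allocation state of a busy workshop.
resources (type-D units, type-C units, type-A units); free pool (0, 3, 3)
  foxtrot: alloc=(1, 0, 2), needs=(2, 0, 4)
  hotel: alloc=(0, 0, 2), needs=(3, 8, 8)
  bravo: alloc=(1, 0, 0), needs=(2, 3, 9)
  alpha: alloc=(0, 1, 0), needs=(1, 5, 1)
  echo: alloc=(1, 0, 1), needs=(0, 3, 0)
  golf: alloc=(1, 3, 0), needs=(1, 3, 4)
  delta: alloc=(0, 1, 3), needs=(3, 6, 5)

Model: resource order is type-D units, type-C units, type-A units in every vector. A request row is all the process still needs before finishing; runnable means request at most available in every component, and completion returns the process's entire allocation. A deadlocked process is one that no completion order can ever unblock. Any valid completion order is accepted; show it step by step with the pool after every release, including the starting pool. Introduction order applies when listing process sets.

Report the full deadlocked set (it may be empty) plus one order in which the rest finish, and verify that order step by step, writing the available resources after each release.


The deadlocked set is empty.
Key observation: the pool covers echo at once, and every later process fits after earlier releases.
One completion order for the rest: echo, golf, foxtrot, delta, bravo, alpha, hotel. Check, step by step:
  pool = (0, 3, 3)
  run echo (needs (0, 3, 0), free (0, 3, 3)); after release of (1, 0, 1) the pool is (1, 3, 4)
  run golf (needs (1, 3, 4), free (1, 3, 4)); after release of (1, 3, 0) the pool is (2, 6, 4)
  run foxtrot (needs (2, 0, 4), free (2, 6, 4)); after release of (1, 0, 2) the pool is (3, 6, 6)
  run delta (needs (3, 6, 5), free (3, 6, 6)); after release of (0, 1, 3) the pool is (3, 7, 9)
  run bravo (needs (2, 3, 9), free (3, 7, 9)); after release of (1, 0, 0) the pool is (4, 7, 9)
  run alpha (needs (1, 5, 1), free (4, 7, 9)); after release of (0, 1, 0) the pool is (4, 8, 9)
  run hotel (needs (3, 8, 8), free (4, 8, 9)); after release of (0, 0, 2) the pool is (4, 8, 11)


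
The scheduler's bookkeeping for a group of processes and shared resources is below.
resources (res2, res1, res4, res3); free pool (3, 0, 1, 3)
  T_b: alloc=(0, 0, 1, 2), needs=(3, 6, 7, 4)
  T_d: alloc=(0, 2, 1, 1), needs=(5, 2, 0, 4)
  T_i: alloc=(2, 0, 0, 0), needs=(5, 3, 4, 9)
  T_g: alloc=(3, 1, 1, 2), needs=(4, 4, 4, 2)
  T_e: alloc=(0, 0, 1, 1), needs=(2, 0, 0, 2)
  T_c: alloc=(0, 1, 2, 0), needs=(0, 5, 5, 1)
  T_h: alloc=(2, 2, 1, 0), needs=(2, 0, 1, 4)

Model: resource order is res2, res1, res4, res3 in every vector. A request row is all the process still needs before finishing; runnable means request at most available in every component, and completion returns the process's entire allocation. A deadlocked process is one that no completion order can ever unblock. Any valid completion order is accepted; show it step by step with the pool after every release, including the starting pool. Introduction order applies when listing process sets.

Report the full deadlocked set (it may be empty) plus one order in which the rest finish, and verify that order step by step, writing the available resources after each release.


Nothing here is deadlocked.
Key observation: there is always a runnable process — T_e first — so the state unwinds completely.
A valid finishing order for the others: T_e, T_h, T_d, T_g, T_c, T_b, T_i. Step-by-step check:
  pool = (3, 0, 1, 3)
  run T_e (needs (2, 0, 0, 2), free (3, 0, 1, 3)); after release of (0, 0, 1, 1) the pool is (3, 0, 2, 4)
  run T_h (needs (2, 0, 1, 4), free (3, 0, 2, 4)); after release of (2, 2, 1, 0) the pool is (5, 2, 3, 4)
  run T_d (needs (5, 2, 0, 4), free (5, 2, 3, 4)); after release of (0, 2, 1, 1) the pool is (5, 4, 4, 5)
  run T_g (needs (4, 4, 4, 2), free (5, 4, 4, 5)); after release of (3, 1, 1, 2) the pool is (8, 5, 5, 7)
  run T_c (needs (0, 5, 5, 1), free (8, 5, 5, 7)); after release of (0, 1, 2, 0) the pool is (8, 6, 7, 7)
  run T_b (needs (3, 6, 7, 4), free (8, 6, 7, 7)); after release of (0, 0, 1, 2) the pool is (8, 6, 8, 9)
  run T_i (needs (5, 3, 4, 9), free (8, 6, 8, 9)); after release of (2, 0, 0, 0) the pool is (10, 6, 8, 9)


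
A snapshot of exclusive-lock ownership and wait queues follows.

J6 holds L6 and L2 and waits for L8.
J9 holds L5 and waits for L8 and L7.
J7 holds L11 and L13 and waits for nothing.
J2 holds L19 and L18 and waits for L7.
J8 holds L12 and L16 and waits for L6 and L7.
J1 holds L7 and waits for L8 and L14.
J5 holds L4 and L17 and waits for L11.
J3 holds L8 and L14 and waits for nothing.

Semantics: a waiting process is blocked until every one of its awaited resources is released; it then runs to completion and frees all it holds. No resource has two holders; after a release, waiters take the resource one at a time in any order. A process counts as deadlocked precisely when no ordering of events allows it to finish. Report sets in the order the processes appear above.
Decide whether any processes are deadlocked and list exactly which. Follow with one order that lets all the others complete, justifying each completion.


Nothing here is deadlocked.
Key observation: the wait graph is acyclic; completion cascades from the unblocked processes through everyone else.
The rest can finish in the order J3, J7, J1, J6, J2, J5, J9, J8.
Check, step by step:
  J3 waits on nothing -> runs at once and releases L8 and L14
  J7 waits on nothing -> runs at once and releases L11 and L13
  J1: everything it awaited (L8 and L14) is free; runs, freeing L7
  J6: everything it awaited (L8) is free; runs, freeing L6 and L2
  J2: everything it awaited (L7) is free; runs, freeing L19 and L18
  J5: everything it awaited (L11) is free; runs, freeing L4 and L17
  J9: everything it awaited (L8 and L7) is free; runs, freeing L5
  J8: everything it awaited (L6 and L7) is free; runs, freeing L12 and L16


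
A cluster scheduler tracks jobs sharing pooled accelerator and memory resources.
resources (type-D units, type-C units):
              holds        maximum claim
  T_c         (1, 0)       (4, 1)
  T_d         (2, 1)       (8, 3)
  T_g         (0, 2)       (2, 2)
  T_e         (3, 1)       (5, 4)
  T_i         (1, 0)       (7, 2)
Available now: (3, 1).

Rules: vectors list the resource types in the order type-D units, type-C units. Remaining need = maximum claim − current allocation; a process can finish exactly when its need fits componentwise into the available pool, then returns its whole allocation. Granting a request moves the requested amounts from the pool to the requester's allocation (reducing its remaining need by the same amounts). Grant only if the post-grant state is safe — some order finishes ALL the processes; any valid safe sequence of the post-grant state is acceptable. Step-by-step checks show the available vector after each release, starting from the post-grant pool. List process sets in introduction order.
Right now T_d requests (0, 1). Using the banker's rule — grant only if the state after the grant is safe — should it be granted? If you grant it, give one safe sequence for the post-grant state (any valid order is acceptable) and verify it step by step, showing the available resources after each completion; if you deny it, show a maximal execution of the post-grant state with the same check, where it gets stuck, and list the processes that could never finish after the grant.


DENY — the pretend-granted state is unsafe.
Key observation: after T_g, T_c the pool peaks at (4, 2), and each blocked process is short somewhere: T_d on type-D units; T_e on type-C units; T_i on type-D units.
After a pretend grant, a maximal execution: T_g, T_c — then nothing else fits. Check, step by step:
  pool = (3, 0)
  T_g needs (2, 0) <= (3, 0) -> finishes; pool += (0, 2) = (3, 2)
  T_c needs (3, 1) <= (3, 2) -> finishes; pool += (1, 0) = (4, 2)
  T_d cannot run: need (6, 1) vs free (4, 2) (insufficient type-D units)
  T_e cannot run: need (2, 3) vs free (4, 2) (insufficient type-C units)
  T_i cannot run: need (6, 2) vs free (4, 2) (insufficient type-D units)
Had the request been granted, T_d, T_e and T_i could never finish.


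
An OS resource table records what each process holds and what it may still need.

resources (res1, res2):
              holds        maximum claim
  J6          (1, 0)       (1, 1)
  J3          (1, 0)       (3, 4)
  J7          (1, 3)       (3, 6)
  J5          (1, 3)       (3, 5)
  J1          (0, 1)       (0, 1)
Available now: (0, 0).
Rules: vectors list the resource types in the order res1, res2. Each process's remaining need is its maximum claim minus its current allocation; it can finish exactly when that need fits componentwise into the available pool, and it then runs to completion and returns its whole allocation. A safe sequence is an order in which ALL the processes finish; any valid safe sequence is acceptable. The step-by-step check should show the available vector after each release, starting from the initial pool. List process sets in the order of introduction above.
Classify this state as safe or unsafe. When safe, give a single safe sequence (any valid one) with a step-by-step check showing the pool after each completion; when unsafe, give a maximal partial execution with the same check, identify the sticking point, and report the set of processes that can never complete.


UNSAFE.
Key observation: after J1, J6 complete, (1, 1) is the best the pool ever gets, yet each leftover process wants more res1.
The run J1, J6 cannot be extended any further. Step-by-step check:
  pool = (0, 0)
  J1 needs (0, 0) <= (0, 0) -> finishes; pool += (0, 1) = (0, 1)
  J6 needs (0, 1) <= (0, 1) -> finishes; pool += (1, 0) = (1, 1)
  J3 still needs (2, 4) but only (1, 1) is free — short on res1 and res2
  J7 still needs (2, 3) but only (1, 1) is free — short on res1 and res2
  J5 still needs (2, 2) but only (1, 1) is free — short on res1 and res2
Permanently blocked: J3, J7 and J5.


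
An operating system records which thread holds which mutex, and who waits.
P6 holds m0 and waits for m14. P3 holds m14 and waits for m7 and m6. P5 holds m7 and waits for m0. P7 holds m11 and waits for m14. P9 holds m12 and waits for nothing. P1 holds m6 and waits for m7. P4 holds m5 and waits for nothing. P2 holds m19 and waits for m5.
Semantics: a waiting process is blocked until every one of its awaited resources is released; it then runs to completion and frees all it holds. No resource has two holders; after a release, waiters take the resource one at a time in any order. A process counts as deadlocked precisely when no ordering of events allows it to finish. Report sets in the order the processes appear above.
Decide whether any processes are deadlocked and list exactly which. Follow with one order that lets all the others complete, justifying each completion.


Deadlocked set: P6, P3, P5, P7 and P1.
Key observation: the cycle P6 -> P3 -> P5 -> P6 can never break — each member waits on the next; P1 is caught in further circular waits and P7 waits into the deadlock from upstream.
The rest can finish in the order P9, P4, P2.
Verifying each step:
  P9: no waits; runs immediately, freeing m12
  P4: no waits; runs immediately, freeing m5
  P2: everything it awaited (m5) is free; runs, freeing m19


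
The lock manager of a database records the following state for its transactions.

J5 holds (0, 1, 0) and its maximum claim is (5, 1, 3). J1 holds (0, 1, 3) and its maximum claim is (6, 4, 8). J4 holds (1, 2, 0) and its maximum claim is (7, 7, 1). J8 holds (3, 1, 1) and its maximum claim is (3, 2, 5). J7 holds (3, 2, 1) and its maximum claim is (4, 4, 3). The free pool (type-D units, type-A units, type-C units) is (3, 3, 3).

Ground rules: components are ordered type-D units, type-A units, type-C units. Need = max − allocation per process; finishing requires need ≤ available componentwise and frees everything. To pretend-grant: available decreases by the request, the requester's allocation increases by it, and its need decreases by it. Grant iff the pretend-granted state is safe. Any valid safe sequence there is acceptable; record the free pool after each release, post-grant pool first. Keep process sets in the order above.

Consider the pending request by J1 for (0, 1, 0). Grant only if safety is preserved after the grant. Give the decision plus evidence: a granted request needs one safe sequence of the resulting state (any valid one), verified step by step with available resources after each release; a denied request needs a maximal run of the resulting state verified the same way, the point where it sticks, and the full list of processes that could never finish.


GRANT: granting preserves safety; a valid post-grant sequence is J7, J8, J5, J1, J4.
Key observation: the grant leaves (3, 2, 3) free — enough for J7, whose release restarts the cascade.
Check on the post-grant state, step by step:
  pool = (3, 2, 3)
  J7 needs (1, 2, 2) <= (3, 2, 3) -> finishes; pool += (3, 2, 1) = (6, 4, 4)
  J8 needs (0, 1, 4) <= (6, 4, 4) -> finishes; pool += (3, 1, 1) = (9, 5, 5)
  J5 needs (5, 0, 3) <= (9, 5, 5) -> finishes; pool += (0, 1, 0) = (9, 6, 5)
  J1 needs (6, 2, 5) <= (9, 6, 5) -> finishes; pool += (0, 2, 3) = (9, 8, 8)
  J4 needs (6, 5, 1) <= (9, 8, 8) -> finishes; pool += (1, 2, 0) = (10, 10, 8)


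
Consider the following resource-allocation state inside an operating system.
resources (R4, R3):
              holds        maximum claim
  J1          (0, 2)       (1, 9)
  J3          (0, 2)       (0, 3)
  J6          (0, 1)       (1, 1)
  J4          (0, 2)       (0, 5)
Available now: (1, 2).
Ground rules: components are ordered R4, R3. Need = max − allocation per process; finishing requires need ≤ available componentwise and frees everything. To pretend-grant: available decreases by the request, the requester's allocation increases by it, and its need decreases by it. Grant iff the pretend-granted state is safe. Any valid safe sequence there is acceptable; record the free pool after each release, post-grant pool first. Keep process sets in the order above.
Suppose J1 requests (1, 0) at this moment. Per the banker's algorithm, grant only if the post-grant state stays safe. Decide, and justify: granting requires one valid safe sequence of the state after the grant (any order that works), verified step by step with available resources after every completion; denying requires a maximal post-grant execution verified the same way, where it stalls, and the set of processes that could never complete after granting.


DENY — the pretend-granted state is unsafe.
Key observation: after J3, J4 the pool peaks at (0, 6), and each blocked process is short somewhere: J1 on R3; J6 on R4.
Pretend the grant happened; the run J3, J4 goes as far as possible. Verifying each step:
  pool = (0, 2)
  J3: need (0, 1) fits (0, 2); releases (0, 2), pool now (0, 4)
  J4: need (0, 3) fits (0, 4); releases (0, 2), pool now (0, 6)
  J1 still needs (0, 7) but only (0, 6) is free — short on R3
  J6 still needs (1, 0) but only (0, 6) is free — short on R4
Processes that could never finish after the grant: J1 and J6.


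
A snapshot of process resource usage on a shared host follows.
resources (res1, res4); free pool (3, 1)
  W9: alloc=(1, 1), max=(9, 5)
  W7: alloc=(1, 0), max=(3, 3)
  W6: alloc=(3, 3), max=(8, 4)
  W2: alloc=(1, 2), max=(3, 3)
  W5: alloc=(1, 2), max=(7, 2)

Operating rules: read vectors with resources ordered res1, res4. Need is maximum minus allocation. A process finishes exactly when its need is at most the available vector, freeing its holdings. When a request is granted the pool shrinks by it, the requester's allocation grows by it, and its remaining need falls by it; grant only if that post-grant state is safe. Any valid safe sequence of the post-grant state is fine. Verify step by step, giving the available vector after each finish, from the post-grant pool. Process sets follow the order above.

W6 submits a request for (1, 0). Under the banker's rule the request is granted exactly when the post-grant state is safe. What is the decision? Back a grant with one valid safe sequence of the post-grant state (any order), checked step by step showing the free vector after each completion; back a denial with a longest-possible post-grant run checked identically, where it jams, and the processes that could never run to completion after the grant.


GRANT: granting preserves safety; a valid post-grant sequence is W2, W7, W6, W5, W9.
Key observation: with (2, 1) left after the transfer, W2 can run at once — the state stays safe.
Step-by-step check of the post-grant state:
  pool = (2, 1)
  W2: need (2, 1) fits (2, 1); releases (1, 2), pool now (3, 3)
  W7: need (2, 3) fits (3, 3); releases (1, 0), pool now (4, 3)
  W6: need (4, 1) fits (4, 3); releases (4, 3), pool now (8, 6)
  W5: need (6, 0) fits (8, 6); releases (1, 2), pool now (9, 8)
  W9: need (8, 4) fits (9, 8); releases (1, 1), pool now (10, 9)


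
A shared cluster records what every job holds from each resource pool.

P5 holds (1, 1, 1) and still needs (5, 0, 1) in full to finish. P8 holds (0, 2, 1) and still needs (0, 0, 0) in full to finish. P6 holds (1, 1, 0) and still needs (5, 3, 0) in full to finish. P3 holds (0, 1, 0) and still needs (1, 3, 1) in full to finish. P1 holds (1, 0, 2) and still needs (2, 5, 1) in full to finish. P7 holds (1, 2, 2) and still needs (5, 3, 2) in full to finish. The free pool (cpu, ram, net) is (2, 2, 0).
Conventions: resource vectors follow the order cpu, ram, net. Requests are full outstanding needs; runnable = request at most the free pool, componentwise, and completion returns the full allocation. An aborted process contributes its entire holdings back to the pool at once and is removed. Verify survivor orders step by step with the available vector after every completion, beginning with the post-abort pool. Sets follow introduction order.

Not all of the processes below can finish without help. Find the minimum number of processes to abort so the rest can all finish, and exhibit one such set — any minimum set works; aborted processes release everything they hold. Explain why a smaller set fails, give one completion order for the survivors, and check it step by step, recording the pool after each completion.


The answer: abort P6 and P7.
Key observation: P5 had no path to completion before; after the abort of P6 and P7 ((2, 3, 2) returned), step 4 is where it fits.
Minimality, checking each single-abort alternative: P5 alone leaves P6 blocked (short on cpu); P8 alone leaves P5 blocked (short on cpu); P6 alone leaves P5 blocked (short on cpu); P3 alone leaves P5 blocked (short on cpu); P1 alone leaves P5 blocked (short on cpu); P7 alone leaves P5 blocked (short on cpu).
One survivor order: P3, P1, P8, P5. Verifying each step (post-abort pool first):
  pool = (4, 5, 2)
  run P3 (needs (1, 3, 1), free (4, 5, 2)); after release of (0, 1, 0) the pool is (4, 6, 2)
  run P1 (needs (2, 5, 1), free (4, 6, 2)); after release of (1, 0, 2) the pool is (5, 6, 4)
  run P8 (needs (0, 0, 0), free (5, 6, 4)); after release of (0, 2, 1) the pool is (5, 8, 5)
  run P5 (needs (5, 0, 1), free (5, 8, 5)); after release of (1, 1, 1) the pool is (6, 9, 6)


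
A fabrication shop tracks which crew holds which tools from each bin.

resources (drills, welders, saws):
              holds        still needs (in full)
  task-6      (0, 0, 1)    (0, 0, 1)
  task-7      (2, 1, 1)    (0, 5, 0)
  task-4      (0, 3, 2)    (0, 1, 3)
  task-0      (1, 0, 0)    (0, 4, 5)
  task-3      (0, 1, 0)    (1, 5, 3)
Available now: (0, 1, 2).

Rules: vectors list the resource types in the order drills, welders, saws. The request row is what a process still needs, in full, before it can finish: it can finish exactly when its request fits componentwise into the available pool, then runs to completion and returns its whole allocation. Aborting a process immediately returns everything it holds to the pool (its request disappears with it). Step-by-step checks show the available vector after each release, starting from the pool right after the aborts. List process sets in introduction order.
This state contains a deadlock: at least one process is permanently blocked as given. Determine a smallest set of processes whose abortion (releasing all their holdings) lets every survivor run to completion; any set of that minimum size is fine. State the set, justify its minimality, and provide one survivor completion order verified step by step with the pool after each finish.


Minimum abort set: task-7.
Key observation: task-3 could never have finished before the abort; with (2, 1, 1) returned by task-7, it fits at step 4.
Why nothing smaller works: aborting no one leaves the state deadlocked as given.
One survivor order: task-4, task-6, task-0, task-3. Verifying each step (post-abort pool first):
  pool = (2, 2, 3)
  task-4 needs (0, 1, 3) <= (2, 2, 3) -> finishes; pool += (0, 3, 2) = (2, 5, 5)
  task-6 needs (0, 0, 1) <= (2, 5, 5) -> finishes; pool += (0, 0, 1) = (2, 5, 6)
  task-0 needs (0, 4, 5) <= (2, 5, 6) -> finishes; pool += (1, 0, 0) = (3, 5, 6)
  task-3 needs (1, 5, 3) <= (3, 5, 6) -> finishes; pool += (0, 1, 0) = (3, 6, 6)


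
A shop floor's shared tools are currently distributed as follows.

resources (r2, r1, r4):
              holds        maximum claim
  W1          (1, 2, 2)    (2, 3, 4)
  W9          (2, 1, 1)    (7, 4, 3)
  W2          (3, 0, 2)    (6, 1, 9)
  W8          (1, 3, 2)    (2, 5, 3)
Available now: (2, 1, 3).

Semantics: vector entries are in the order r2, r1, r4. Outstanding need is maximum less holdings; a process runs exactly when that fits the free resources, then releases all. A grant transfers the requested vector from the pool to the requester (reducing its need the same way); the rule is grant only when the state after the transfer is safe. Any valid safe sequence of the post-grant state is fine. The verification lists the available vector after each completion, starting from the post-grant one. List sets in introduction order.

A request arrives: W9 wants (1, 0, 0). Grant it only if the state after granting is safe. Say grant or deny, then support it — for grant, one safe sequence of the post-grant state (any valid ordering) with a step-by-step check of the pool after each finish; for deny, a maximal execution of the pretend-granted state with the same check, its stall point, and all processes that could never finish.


GRANT — the state after the grant stays safe, e.g. via W1, W8, W2, W9.
Key observation: granting shrinks the pool to (1, 1, 3), yet W1 still fits and the chain goes through.
Step-by-step check of the post-grant state:
  pool = (1, 1, 3)
  W1 needs (1, 1, 2) <= (1, 1, 3) -> finishes; pool += (1, 2, 2) = (2, 3, 5)
  W8 needs (1, 2, 1) <= (2, 3, 5) -> finishes; pool += (1, 3, 2) = (3, 6, 7)
  W2 needs (3, 1, 7) <= (3, 6, 7) -> finishes; pool += (3, 0, 2) = (6, 6, 9)
  W9 needs (4, 3, 2) <= (6, 6, 9) -> finishes; pool += (3, 1, 1) = (9, 7, 10)


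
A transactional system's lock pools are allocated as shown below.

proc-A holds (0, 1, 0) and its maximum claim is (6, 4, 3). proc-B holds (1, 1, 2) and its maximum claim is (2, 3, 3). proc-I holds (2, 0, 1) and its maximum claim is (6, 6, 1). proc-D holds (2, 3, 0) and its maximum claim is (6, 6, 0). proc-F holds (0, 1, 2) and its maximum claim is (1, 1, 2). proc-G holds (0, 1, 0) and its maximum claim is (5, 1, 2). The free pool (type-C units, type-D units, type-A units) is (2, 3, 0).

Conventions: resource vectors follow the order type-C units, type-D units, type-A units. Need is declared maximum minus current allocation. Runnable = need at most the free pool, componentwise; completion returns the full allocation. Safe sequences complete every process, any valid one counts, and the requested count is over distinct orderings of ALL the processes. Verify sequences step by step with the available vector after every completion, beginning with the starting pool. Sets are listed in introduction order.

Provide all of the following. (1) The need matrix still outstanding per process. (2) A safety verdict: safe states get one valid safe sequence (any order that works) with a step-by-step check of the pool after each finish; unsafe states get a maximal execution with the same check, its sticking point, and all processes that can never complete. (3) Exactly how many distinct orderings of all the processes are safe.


(1) Remaining need (order type-C units, type-D units, type-A units):
  proc-A: (6, 3, 3)
  proc-B: (1, 2, 1)
  proc-I: (4, 6, 0)
  proc-D: (4, 3, 0)
  proc-F: (1, 0, 0)
  proc-G: (5, 0, 2)
(2) The state is UNSAFE.
Key observation: after proc-F, proc-B complete, (3, 5, 4) is the best the pool ever gets, yet each leftover process wants more type-C units.
A maximal execution: proc-F, proc-B — then nothing else fits. Step-by-step check:
  pool = (2, 3, 0)
  proc-F needs (1, 0, 0) <= (2, 3, 0) -> finishes; pool += (0, 1, 2) = (2, 4, 2)
  proc-B needs (1, 2, 1) <= (2, 4, 2) -> finishes; pool += (1, 1, 2) = (3, 5, 4)
  proc-A cannot run: need (6, 3, 3) vs free (3, 5, 4) (insufficient type-C units)
  proc-I cannot run: need (4, 6, 0) vs free (3, 5, 4) (insufficient type-C units and type-D units)
  proc-D cannot run: need (4, 3, 0) vs free (3, 5, 4) (insufficient type-C units)
  proc-G cannot run: need (5, 0, 2) vs free (3, 5, 4) (insufficient type-C units)
Permanently blocked: proc-A, proc-I, proc-D and proc-G.
(3) The exact count: 0 of the possible complete orderings are safe sequences.


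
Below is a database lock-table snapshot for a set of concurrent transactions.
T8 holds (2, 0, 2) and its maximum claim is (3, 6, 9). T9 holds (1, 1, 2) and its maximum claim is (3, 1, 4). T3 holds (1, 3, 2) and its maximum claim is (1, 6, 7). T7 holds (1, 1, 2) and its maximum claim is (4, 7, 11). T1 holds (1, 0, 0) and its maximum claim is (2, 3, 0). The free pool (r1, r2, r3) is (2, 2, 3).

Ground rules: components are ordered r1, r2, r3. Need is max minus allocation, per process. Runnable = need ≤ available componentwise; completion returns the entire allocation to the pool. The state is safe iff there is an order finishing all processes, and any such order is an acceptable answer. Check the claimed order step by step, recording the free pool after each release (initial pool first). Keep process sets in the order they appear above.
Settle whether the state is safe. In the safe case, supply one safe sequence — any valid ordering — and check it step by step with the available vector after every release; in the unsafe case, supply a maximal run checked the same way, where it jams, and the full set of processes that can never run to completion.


SAFE. One safe sequence: T9, T3, T1, T8, T7.
Key observation: the first exact fit in this order is T9 — it needs (2, 0, 2) with (2, 2, 3) free, meeting a requested resource to the last unit.
Step-by-step check:
  pool = (2, 2, 3)
  T9: need (2, 0, 2) fits (2, 2, 3); releases (1, 1, 2), pool now (3, 3, 5)
  T3: need (0, 3, 5) fits (3, 3, 5); releases (1, 3, 2), pool now (4, 6, 7)
  T1: need (1, 3, 0) fits (4, 6, 7); releases (1, 0, 0), pool now (5, 6, 7)
  T8: need (1, 6, 7) fits (5, 6, 7); releases (2, 0, 2), pool now (7, 6, 9)
  T7: need (3, 6, 9) fits (7, 6, 9); releases (1, 1, 2), pool now (8, 7, 11)


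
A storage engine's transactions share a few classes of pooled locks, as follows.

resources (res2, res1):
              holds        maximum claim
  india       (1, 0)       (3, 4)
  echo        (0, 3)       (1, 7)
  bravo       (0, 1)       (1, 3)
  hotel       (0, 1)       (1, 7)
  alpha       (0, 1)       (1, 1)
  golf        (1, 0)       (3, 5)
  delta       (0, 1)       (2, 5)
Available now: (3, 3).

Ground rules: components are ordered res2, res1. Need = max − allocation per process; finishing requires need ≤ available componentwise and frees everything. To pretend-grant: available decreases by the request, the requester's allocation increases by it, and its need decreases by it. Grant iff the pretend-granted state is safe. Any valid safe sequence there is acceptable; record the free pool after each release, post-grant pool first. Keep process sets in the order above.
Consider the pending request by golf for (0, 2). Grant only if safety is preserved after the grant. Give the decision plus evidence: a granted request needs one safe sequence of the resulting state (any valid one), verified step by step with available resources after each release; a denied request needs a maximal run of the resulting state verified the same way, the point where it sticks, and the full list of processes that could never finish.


GRANT. The post-grant state is safe; one safe sequence: alpha, bravo, golf, india, echo, delta, hotel.
Key observation: even at the reduced pool (3, 1), alpha fits immediately, so safety survives the grant.
Step-by-step check of the post-grant state:
  pool = (3, 1)
  run alpha (needs (1, 0), free (3, 1)); after release of (0, 1) the pool is (3, 2)
  run bravo (needs (1, 2), free (3, 2)); after release of (0, 1) the pool is (3, 3)
  run golf (needs (2, 3), free (3, 3)); after release of (1, 2) the pool is (4, 5)
  run india (needs (2, 4), free (4, 5)); after release of (1, 0) the pool is (5, 5)
  run echo (needs (1, 4), free (5, 5)); after release of (0, 3) the pool is (5, 8)
  run delta (needs (2, 4), free (5, 8)); after release of (0, 1) the pool is (5, 9)
  run hotel (needs (1, 6), free (5, 9)); after release of (0, 1) the pool is (5, 10)


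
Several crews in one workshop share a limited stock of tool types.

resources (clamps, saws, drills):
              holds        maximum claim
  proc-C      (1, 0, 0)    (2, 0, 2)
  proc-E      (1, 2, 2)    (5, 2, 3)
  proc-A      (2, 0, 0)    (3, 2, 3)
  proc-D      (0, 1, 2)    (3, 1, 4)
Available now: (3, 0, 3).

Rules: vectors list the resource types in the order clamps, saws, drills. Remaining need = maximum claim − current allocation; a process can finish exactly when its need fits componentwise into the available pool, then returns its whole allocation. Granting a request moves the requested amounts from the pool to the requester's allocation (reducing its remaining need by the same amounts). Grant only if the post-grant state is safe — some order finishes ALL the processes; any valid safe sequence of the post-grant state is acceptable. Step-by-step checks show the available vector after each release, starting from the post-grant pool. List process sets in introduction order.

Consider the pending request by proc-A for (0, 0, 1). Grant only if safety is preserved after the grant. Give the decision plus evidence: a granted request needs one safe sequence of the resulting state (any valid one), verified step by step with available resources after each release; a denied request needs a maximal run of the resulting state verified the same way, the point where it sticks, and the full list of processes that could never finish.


GRANT. The post-grant state is safe; one safe sequence: proc-D, proc-C, proc-E, proc-A.
Key observation: the grant leaves (3, 0, 2) free — enough for proc-D, whose release restarts the cascade.
Check on the post-grant state, step by step:
  pool = (3, 0, 2)
  run proc-D (needs (3, 0, 2), free (3, 0, 2)); after release of (0, 1, 2) the pool is (3, 1, 4)
  run proc-C (needs (1, 0, 2), free (3, 1, 4)); after release of (1, 0, 0) the pool is (4, 1, 4)
  run proc-E (needs (4, 0, 1), free (4, 1, 4)); after release of (1, 2, 2) the pool is (5, 3, 6)
  run proc-A (needs (1, 2, 2), free (5, 3, 6)); after release of (2, 0, 1) the pool is (7, 3, 7)


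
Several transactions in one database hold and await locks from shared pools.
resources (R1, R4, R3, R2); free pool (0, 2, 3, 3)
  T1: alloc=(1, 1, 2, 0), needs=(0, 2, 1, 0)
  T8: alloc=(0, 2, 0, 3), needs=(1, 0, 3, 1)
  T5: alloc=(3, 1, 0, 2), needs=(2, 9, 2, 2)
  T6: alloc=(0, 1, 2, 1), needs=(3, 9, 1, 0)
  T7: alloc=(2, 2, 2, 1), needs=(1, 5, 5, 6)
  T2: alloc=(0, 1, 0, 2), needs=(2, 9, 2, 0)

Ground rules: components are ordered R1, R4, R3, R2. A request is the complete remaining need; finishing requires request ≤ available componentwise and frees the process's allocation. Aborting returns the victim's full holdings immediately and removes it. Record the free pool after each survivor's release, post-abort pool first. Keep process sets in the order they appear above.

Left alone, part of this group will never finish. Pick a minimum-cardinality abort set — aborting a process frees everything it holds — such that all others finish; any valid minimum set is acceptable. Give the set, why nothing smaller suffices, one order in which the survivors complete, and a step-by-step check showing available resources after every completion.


Abort T5 and T6.
Key observation: T2 was stuck for good until T5 and T6 gave back (3, 2, 2, 3); in the order shown it finishes at step 4.
No one abort is enough; case by case: T1 alone leaves T5 blocked (short on R4); T8 alone leaves T5 blocked (short on R4); T5 alone leaves T6 blocked (short on R4); T6 alone leaves T5 blocked (short on R4); T7 alone leaves T5 blocked (short on R4); T2 alone leaves T5 blocked (short on R4).
Survivors finish in the order: T1, T8, T7, T2. Check, step by step (pool after the aborts first):
  pool = (3, 4, 5, 6)
  T1 needs (0, 2, 1, 0) <= (3, 4, 5, 6) -> finishes; pool += (1, 1, 2, 0) = (4, 5, 7, 6)
  T8 needs (1, 0, 3, 1) <= (4, 5, 7, 6) -> finishes; pool += (0, 2, 0, 3) = (4, 7, 7, 9)
  T7 needs (1, 5, 5, 6) <= (4, 7, 7, 9) -> finishes; pool += (2, 2, 2, 1) = (6, 9, 9, 10)
  T2 needs (2, 9, 2, 0) <= (6, 9, 9, 10) -> finishes; pool += (0, 1, 0, 2) = (6, 10, 9, 12)


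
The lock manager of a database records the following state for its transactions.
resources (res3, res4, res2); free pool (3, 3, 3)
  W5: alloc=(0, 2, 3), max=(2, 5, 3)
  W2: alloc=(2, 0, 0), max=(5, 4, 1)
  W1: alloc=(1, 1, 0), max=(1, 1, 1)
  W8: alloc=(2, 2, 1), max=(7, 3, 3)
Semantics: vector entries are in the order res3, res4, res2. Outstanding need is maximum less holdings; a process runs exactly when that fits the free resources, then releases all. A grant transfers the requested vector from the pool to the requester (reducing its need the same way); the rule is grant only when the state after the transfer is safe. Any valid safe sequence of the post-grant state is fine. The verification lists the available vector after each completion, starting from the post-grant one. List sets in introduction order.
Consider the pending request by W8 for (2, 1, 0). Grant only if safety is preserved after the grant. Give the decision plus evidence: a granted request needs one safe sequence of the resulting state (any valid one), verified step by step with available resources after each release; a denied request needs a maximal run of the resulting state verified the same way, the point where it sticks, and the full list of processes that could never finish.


DENY — the pretend-granted state is unsafe.
Key observation: after W1, W5 complete, (2, 5, 6) is the best the pool ever gets, yet each leftover process wants more res3.
On the post-grant state, W1, W5 is a maximal run — nothing extends it. Walking it through:
  pool = (1, 2, 3)
  W1: need (0, 0, 1) fits (1, 2, 3); releases (1, 1, 0), pool now (2, 3, 3)
  W5: need (2, 3, 0) fits (2, 3, 3); releases (0, 2, 3), pool now (2, 5, 6)
  W2 cannot run: need (3, 4, 1) vs free (2, 5, 6) (insufficient res3)
  W8 cannot run: need (3, 0, 2) vs free (2, 5, 6) (insufficient res3)
Processes that could never finish after the grant: W2 and W8.
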